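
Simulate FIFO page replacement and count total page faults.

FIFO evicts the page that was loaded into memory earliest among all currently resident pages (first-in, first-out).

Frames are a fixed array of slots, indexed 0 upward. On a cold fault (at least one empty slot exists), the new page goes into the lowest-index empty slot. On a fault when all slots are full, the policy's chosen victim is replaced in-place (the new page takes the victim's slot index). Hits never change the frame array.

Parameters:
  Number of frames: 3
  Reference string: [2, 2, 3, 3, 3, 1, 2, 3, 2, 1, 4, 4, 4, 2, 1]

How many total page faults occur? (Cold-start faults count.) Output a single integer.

Step 0: ref 2 → FAULT, frames=[2,-,-]
Step 1: ref 2 → HIT, frames=[2,-,-]
Step 2: ref 3 → FAULT, frames=[2,3,-]
Step 3: ref 3 → HIT, frames=[2,3,-]
Step 4: ref 3 → HIT, frames=[2,3,-]
Step 5: ref 1 → FAULT, frames=[2,3,1]
Step 6: ref 2 → HIT, frames=[2,3,1]
Step 7: ref 3 → HIT, frames=[2,3,1]
Step 8: ref 2 → HIT, frames=[2,3,1]
Step 9: ref 1 → HIT, frames=[2,3,1]
Step 10: ref 4 → FAULT (evict 2), frames=[4,3,1]
Step 11: ref 4 → HIT, frames=[4,3,1]
Step 12: ref 4 → HIT, frames=[4,3,1]
Step 13: ref 2 → FAULT (evict 3), frames=[4,2,1]
Step 14: ref 1 → HIT, frames=[4,2,1]
Total faults: 5

Answer: 5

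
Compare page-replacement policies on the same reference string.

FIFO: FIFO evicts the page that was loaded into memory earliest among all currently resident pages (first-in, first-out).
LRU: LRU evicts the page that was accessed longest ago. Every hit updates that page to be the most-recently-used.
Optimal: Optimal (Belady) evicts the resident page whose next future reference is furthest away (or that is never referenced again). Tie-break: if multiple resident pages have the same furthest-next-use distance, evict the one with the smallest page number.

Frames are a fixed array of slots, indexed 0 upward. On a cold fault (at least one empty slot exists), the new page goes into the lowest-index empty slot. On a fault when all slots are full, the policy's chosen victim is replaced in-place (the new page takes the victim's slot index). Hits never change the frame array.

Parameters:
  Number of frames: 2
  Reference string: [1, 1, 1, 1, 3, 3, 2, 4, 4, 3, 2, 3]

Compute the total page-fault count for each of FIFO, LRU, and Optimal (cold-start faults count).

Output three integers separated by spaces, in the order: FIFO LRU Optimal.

Answer: 6 6 5

Derivation:
--- FIFO ---
  step 0: ref 1 -> FAULT, frames=[1,-] (faults so far: 1)
  step 1: ref 1 -> HIT, frames=[1,-] (faults so far: 1)
  step 2: ref 1 -> HIT, frames=[1,-] (faults so far: 1)
  step 3: ref 1 -> HIT, frames=[1,-] (faults so far: 1)
  step 4: ref 3 -> FAULT, frames=[1,3] (faults so far: 2)
  step 5: ref 3 -> HIT, frames=[1,3] (faults so far: 2)
  step 6: ref 2 -> FAULT, evict 1, frames=[2,3] (faults so far: 3)
  step 7: ref 4 -> FAULT, evict 3, frames=[2,4] (faults so far: 4)
  step 8: ref 4 -> HIT, frames=[2,4] (faults so far: 4)
  step 9: ref 3 -> FAULT, evict 2, frames=[3,4] (faults so far: 5)
  step 10: ref 2 -> FAULT, evict 4, frames=[3,2] (faults so far: 6)
  step 11: ref 3 -> HIT, frames=[3,2] (faults so far: 6)
  FIFO total faults: 6
--- LRU ---
  step 0: ref 1 -> FAULT, frames=[1,-] (faults so far: 1)
  step 1: ref 1 -> HIT, frames=[1,-] (faults so far: 1)
  step 2: ref 1 -> HIT, frames=[1,-] (faults so far: 1)
  step 3: ref 1 -> HIT, frames=[1,-] (faults so far: 1)
  step 4: ref 3 -> FAULT, frames=[1,3] (faults so far: 2)
  step 5: ref 3 -> HIT, frames=[1,3] (faults so far: 2)
  step 6: ref 2 -> FAULT, evict 1, frames=[2,3] (faults so far: 3)
  step 7: ref 4 -> FAULT, evict 3, frames=[2,4] (faults so far: 4)
  step 8: ref 4 -> HIT, frames=[2,4] (faults so far: 4)
  step 9: ref 3 -> FAULT, evict 2, frames=[3,4] (faults so far: 5)
  step 10: ref 2 -> FAULT, evict 4, frames=[3,2] (faults so far: 6)
  step 11: ref 3 -> HIT, frames=[3,2] (faults so far: 6)
  LRU total faults: 6
--- Optimal ---
  step 0: ref 1 -> FAULT, frames=[1,-] (faults so far: 1)
  step 1: ref 1 -> HIT, frames=[1,-] (faults so far: 1)
  step 2: ref 1 -> HIT, frames=[1,-] (faults so far: 1)
  step 3: ref 1 -> HIT, frames=[1,-] (faults so far: 1)
  step 4: ref 3 -> FAULT, frames=[1,3] (faults so far: 2)
  step 5: ref 3 -> HIT, frames=[1,3] (faults so far: 2)
  step 6: ref 2 -> FAULT, evict 1, frames=[2,3] (faults so far: 3)
  step 7: ref 4 -> FAULT, evict 2, frames=[4,3] (faults so far: 4)
  step 8: ref 4 -> HIT, frames=[4,3] (faults so far: 4)
  step 9: ref 3 -> HIT, frames=[4,3] (faults so far: 4)
  step 10: ref 2 -> FAULT, evict 4, frames=[2,3] (faults so far: 5)
  step 11: ref 3 -> HIT, frames=[2,3] (faults so far: 5)
  Optimal total faults: 5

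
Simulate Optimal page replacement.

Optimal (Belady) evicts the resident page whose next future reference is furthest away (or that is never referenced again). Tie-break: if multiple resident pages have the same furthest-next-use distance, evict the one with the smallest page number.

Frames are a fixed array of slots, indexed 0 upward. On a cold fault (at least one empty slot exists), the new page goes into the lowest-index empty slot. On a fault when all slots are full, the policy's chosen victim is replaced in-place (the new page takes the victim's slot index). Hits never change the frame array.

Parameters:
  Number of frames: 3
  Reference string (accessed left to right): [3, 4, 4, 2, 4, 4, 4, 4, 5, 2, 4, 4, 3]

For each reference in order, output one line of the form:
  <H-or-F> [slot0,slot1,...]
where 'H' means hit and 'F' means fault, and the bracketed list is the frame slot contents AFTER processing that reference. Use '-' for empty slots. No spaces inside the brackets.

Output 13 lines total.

F [3,-,-]
F [3,4,-]
H [3,4,-]
F [3,4,2]
H [3,4,2]
H [3,4,2]
H [3,4,2]
H [3,4,2]
F [5,4,2]
H [5,4,2]
H [5,4,2]
H [5,4,2]
F [5,4,3]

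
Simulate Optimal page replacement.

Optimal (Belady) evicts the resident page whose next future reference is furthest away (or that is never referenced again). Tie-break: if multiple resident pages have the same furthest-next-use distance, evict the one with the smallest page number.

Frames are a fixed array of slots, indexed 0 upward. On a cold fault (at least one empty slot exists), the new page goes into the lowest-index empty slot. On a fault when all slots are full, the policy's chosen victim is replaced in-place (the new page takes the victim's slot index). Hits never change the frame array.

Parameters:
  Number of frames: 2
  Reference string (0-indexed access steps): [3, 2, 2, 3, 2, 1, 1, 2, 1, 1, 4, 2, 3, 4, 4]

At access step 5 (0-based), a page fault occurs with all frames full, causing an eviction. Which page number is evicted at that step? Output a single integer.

Step 0: ref 3 -> FAULT, frames=[3,-]
Step 1: ref 2 -> FAULT, frames=[3,2]
Step 2: ref 2 -> HIT, frames=[3,2]
Step 3: ref 3 -> HIT, frames=[3,2]
Step 4: ref 2 -> HIT, frames=[3,2]
Step 5: ref 1 -> FAULT, evict 3, frames=[1,2]
At step 5: evicted page 3

Answer: 3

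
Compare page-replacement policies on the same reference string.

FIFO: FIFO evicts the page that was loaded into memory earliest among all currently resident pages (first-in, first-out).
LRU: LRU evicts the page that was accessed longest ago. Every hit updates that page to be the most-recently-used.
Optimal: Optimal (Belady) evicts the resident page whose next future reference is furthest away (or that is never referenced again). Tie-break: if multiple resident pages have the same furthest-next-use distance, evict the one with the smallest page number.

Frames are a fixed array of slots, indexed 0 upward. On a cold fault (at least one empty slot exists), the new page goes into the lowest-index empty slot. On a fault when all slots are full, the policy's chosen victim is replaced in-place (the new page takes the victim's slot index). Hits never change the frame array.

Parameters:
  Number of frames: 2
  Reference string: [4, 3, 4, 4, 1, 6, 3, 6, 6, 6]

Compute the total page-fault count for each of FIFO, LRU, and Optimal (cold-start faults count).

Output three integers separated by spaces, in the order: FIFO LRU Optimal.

--- FIFO ---
  step 0: ref 4 -> FAULT, frames=[4,-] (faults so far: 1)
  step 1: ref 3 -> FAULT, frames=[4,3] (faults so far: 2)
  step 2: ref 4 -> HIT, frames=[4,3] (faults so far: 2)
  step 3: ref 4 -> HIT, frames=[4,3] (faults so far: 2)
  step 4: ref 1 -> FAULT, evict 4, frames=[1,3] (faults so far: 3)
  step 5: ref 6 -> FAULT, evict 3, frames=[1,6] (faults so far: 4)
  step 6: ref 3 -> FAULT, evict 1, frames=[3,6] (faults so far: 5)
  step 7: ref 6 -> HIT, frames=[3,6] (faults so far: 5)
  step 8: ref 6 -> HIT, frames=[3,6] (faults so far: 5)
  step 9: ref 6 -> HIT, frames=[3,6] (faults so far: 5)
  FIFO total faults: 5
--- LRU ---
  step 0: ref 4 -> FAULT, frames=[4,-] (faults so far: 1)
  step 1: ref 3 -> FAULT, frames=[4,3] (faults so far: 2)
  step 2: ref 4 -> HIT, frames=[4,3] (faults so far: 2)
  step 3: ref 4 -> HIT, frames=[4,3] (faults so far: 2)
  step 4: ref 1 -> FAULT, evict 3, frames=[4,1] (faults so far: 3)
  step 5: ref 6 -> FAULT, evict 4, frames=[6,1] (faults so far: 4)
  step 6: ref 3 -> FAULT, evict 1, frames=[6,3] (faults so far: 5)
  step 7: ref 6 -> HIT, frames=[6,3] (faults so far: 5)
  step 8: ref 6 -> HIT, frames=[6,3] (faults so far: 5)
  step 9: ref 6 -> HIT, frames=[6,3] (faults so far: 5)
  LRU total faults: 5
--- Optimal ---
  step 0: ref 4 -> FAULT, frames=[4,-] (faults so far: 1)
  step 1: ref 3 -> FAULT, frames=[4,3] (faults so far: 2)
  step 2: ref 4 -> HIT, frames=[4,3] (faults so far: 2)
  step 3: ref 4 -> HIT, frames=[4,3] (faults so far: 2)
  step 4: ref 1 -> FAULT, evict 4, frames=[1,3] (faults so far: 3)
  step 5: ref 6 -> FAULT, evict 1, frames=[6,3] (faults so far: 4)
  step 6: ref 3 -> HIT, frames=[6,3] (faults so far: 4)
  step 7: ref 6 -> HIT, frames=[6,3] (faults so far: 4)
  step 8: ref 6 -> HIT, frames=[6,3] (faults so far: 4)
  step 9: ref 6 -> HIT, frames=[6,3] (faults so far: 4)
  Optimal total faults: 4

Answer: 5 5 4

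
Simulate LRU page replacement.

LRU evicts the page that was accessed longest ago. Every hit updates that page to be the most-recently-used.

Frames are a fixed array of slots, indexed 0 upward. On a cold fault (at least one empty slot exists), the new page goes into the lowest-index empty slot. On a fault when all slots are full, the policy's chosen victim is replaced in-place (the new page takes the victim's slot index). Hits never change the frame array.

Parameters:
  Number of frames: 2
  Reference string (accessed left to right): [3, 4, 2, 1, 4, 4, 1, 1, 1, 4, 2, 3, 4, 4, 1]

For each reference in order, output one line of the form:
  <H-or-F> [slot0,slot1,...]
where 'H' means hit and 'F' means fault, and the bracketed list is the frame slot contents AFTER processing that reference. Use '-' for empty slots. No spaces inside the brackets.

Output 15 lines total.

F [3,-]
F [3,4]
F [2,4]
F [2,1]
F [4,1]
H [4,1]
H [4,1]
H [4,1]
H [4,1]
H [4,1]
F [4,2]
F [3,2]
F [3,4]
H [3,4]
F [1,4]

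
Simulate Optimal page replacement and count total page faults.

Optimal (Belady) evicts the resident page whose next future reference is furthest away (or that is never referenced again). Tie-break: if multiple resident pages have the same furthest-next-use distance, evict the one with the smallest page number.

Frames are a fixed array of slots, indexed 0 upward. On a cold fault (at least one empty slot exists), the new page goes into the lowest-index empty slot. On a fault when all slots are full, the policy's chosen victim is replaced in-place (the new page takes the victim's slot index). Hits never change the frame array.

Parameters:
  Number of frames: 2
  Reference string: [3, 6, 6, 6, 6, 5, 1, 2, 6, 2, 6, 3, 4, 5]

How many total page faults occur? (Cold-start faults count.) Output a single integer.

Answer: 8

Derivation:
Step 0: ref 3 → FAULT, frames=[3,-]
Step 1: ref 6 → FAULT, frames=[3,6]
Step 2: ref 6 → HIT, frames=[3,6]
Step 3: ref 6 → HIT, frames=[3,6]
Step 4: ref 6 → HIT, frames=[3,6]
Step 5: ref 5 → FAULT (evict 3), frames=[5,6]
Step 6: ref 1 → FAULT (evict 5), frames=[1,6]
Step 7: ref 2 → FAULT (evict 1), frames=[2,6]
Step 8: ref 6 → HIT, frames=[2,6]
Step 9: ref 2 → HIT, frames=[2,6]
Step 10: ref 6 → HIT, frames=[2,6]
Step 11: ref 3 → FAULT (evict 2), frames=[3,6]
Step 12: ref 4 → FAULT (evict 3), frames=[4,6]
Step 13: ref 5 → FAULT (evict 4), frames=[5,6]
Total faults: 8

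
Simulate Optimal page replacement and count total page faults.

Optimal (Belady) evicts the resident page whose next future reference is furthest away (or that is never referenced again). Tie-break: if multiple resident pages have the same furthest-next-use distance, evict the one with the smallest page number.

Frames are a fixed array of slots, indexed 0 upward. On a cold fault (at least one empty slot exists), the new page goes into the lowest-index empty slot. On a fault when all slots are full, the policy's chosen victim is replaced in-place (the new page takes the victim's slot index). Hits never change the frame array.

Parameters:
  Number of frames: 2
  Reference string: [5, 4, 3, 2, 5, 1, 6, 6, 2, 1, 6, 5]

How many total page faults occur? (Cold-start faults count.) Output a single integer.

Step 0: ref 5 → FAULT, frames=[5,-]
Step 1: ref 4 → FAULT, frames=[5,4]
Step 2: ref 3 → FAULT (evict 4), frames=[5,3]
Step 3: ref 2 → FAULT (evict 3), frames=[5,2]
Step 4: ref 5 → HIT, frames=[5,2]
Step 5: ref 1 → FAULT (evict 5), frames=[1,2]
Step 6: ref 6 → FAULT (evict 1), frames=[6,2]
Step 7: ref 6 → HIT, frames=[6,2]
Step 8: ref 2 → HIT, frames=[6,2]
Step 9: ref 1 → FAULT (evict 2), frames=[6,1]
Step 10: ref 6 → HIT, frames=[6,1]
Step 11: ref 5 → FAULT (evict 1), frames=[6,5]
Total faults: 8

Answer: 8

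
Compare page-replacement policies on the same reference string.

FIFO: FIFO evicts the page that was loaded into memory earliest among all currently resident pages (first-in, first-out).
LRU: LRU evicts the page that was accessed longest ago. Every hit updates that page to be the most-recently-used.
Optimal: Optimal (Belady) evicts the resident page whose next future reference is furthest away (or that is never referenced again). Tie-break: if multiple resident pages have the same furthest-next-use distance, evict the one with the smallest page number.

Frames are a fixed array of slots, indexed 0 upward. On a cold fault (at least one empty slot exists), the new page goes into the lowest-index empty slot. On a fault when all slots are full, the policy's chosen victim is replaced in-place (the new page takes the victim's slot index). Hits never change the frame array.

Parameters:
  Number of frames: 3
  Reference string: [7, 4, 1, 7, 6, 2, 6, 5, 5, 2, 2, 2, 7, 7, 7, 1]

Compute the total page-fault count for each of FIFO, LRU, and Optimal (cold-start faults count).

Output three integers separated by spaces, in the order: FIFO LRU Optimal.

Answer: 8 8 7

Derivation:
--- FIFO ---
  step 0: ref 7 -> FAULT, frames=[7,-,-] (faults so far: 1)
  step 1: ref 4 -> FAULT, frames=[7,4,-] (faults so far: 2)
  step 2: ref 1 -> FAULT, frames=[7,4,1] (faults so far: 3)
  step 3: ref 7 -> HIT, frames=[7,4,1] (faults so far: 3)
  step 4: ref 6 -> FAULT, evict 7, frames=[6,4,1] (faults so far: 4)
  step 5: ref 2 -> FAULT, evict 4, frames=[6,2,1] (faults so far: 5)
  step 6: ref 6 -> HIT, frames=[6,2,1] (faults so far: 5)
  step 7: ref 5 -> FAULT, evict 1, frames=[6,2,5] (faults so far: 6)
  step 8: ref 5 -> HIT, frames=[6,2,5] (faults so far: 6)
  step 9: ref 2 -> HIT, frames=[6,2,5] (faults so far: 6)
  step 10: ref 2 -> HIT, frames=[6,2,5] (faults so far: 6)
  step 11: ref 2 -> HIT, frames=[6,2,5] (faults so far: 6)
  step 12: ref 7 -> FAULT, evict 6, frames=[7,2,5] (faults so far: 7)
  step 13: ref 7 -> HIT, frames=[7,2,5] (faults so far: 7)
  step 14: ref 7 -> HIT, frames=[7,2,5] (faults so far: 7)
  step 15: ref 1 -> FAULT, evict 2, frames=[7,1,5] (faults so far: 8)
  FIFO total faults: 8
--- LRU ---
  step 0: ref 7 -> FAULT, frames=[7,-,-] (faults so far: 1)
  step 1: ref 4 -> FAULT, frames=[7,4,-] (faults so far: 2)
  step 2: ref 1 -> FAULT, frames=[7,4,1] (faults so far: 3)
  step 3: ref 7 -> HIT, frames=[7,4,1] (faults so far: 3)
  step 4: ref 6 -> FAULT, evict 4, frames=[7,6,1] (faults so far: 4)
  step 5: ref 2 -> FAULT, evict 1, frames=[7,6,2] (faults so far: 5)
  step 6: ref 6 -> HIT, frames=[7,6,2] (faults so far: 5)
  step 7: ref 5 -> FAULT, evict 7, frames=[5,6,2] (faults so far: 6)
  step 8: ref 5 -> HIT, frames=[5,6,2] (faults so far: 6)
  step 9: ref 2 -> HIT, frames=[5,6,2] (faults so far: 6)
  step 10: ref 2 -> HIT, frames=[5,6,2] (faults so far: 6)
  step 11: ref 2 -> HIT, frames=[5,6,2] (faults so far: 6)
  step 12: ref 7 -> FAULT, evict 6, frames=[5,7,2] (faults so far: 7)
  step 13: ref 7 -> HIT, frames=[5,7,2] (faults so far: 7)
  step 14: ref 7 -> HIT, frames=[5,7,2] (faults so far: 7)
  step 15: ref 1 -> FAULT, evict 5, frames=[1,7,2] (faults so far: 8)
  LRU total faults: 8
--- Optimal ---
  step 0: ref 7 -> FAULT, frames=[7,-,-] (faults so far: 1)
  step 1: ref 4 -> FAULT, frames=[7,4,-] (faults so far: 2)
  step 2: ref 1 -> FAULT, frames=[7,4,1] (faults so far: 3)
  step 3: ref 7 -> HIT, frames=[7,4,1] (faults so far: 3)
  step 4: ref 6 -> FAULT, evict 4, frames=[7,6,1] (faults so far: 4)
  step 5: ref 2 -> FAULT, evict 1, frames=[7,6,2] (faults so far: 5)
  step 6: ref 6 -> HIT, frames=[7,6,2] (faults so far: 5)
  step 7: ref 5 -> FAULT, evict 6, frames=[7,5,2] (faults so far: 6)
  step 8: ref 5 -> HIT, frames=[7,5,2] (faults so far: 6)
  step 9: ref 2 -> HIT, frames=[7,5,2] (faults so far: 6)
  step 10: ref 2 -> HIT, frames=[7,5,2] (faults so far: 6)
  step 11: ref 2 -> HIT, frames=[7,5,2] (faults so far: 6)
  step 12: ref 7 -> HIT, frames=[7,5,2] (faults so far: 6)
  step 13: ref 7 -> HIT, frames=[7,5,2] (faults so far: 6)
  step 14: ref 7 -> HIT, frames=[7,5,2] (faults so far: 6)
  step 15: ref 1 -> FAULT, evict 2, frames=[7,5,1] (faults so far: 7)
  Optimal total faults: 7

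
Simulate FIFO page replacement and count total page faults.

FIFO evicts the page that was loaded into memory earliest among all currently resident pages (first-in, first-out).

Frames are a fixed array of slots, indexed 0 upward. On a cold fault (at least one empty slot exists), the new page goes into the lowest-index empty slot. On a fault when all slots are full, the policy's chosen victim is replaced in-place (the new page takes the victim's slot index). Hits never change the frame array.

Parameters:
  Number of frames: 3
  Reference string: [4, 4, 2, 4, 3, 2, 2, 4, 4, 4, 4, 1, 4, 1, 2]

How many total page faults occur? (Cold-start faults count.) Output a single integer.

Answer: 6

Derivation:
Step 0: ref 4 → FAULT, frames=[4,-,-]
Step 1: ref 4 → HIT, frames=[4,-,-]
Step 2: ref 2 → FAULT, frames=[4,2,-]
Step 3: ref 4 → HIT, frames=[4,2,-]
Step 4: ref 3 → FAULT, frames=[4,2,3]
Step 5: ref 2 → HIT, frames=[4,2,3]
Step 6: ref 2 → HIT, frames=[4,2,3]
Step 7: ref 4 → HIT, frames=[4,2,3]
Step 8: ref 4 → HIT, frames=[4,2,3]
Step 9: ref 4 → HIT, frames=[4,2,3]
Step 10: ref 4 → HIT, frames=[4,2,3]
Step 11: ref 1 → FAULT (evict 4), frames=[1,2,3]
Step 12: ref 4 → FAULT (evict 2), frames=[1,4,3]
Step 13: ref 1 → HIT, frames=[1,4,3]
Step 14: ref 2 → FAULT (evict 3), frames=[1,4,2]
Total faults: 6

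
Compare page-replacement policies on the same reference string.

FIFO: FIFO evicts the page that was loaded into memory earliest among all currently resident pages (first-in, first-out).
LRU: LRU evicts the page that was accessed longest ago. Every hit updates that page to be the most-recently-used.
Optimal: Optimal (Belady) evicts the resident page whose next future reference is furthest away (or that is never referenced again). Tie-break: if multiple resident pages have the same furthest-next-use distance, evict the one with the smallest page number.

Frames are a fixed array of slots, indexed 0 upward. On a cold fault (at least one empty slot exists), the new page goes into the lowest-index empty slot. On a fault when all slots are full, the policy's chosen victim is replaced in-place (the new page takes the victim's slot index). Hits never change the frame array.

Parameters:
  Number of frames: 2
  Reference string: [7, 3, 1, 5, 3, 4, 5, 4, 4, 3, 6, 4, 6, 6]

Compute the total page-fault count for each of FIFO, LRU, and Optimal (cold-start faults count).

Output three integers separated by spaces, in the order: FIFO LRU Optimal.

--- FIFO ---
  step 0: ref 7 -> FAULT, frames=[7,-] (faults so far: 1)
  step 1: ref 3 -> FAULT, frames=[7,3] (faults so far: 2)
  step 2: ref 1 -> FAULT, evict 7, frames=[1,3] (faults so far: 3)
  step 3: ref 5 -> FAULT, evict 3, frames=[1,5] (faults so far: 4)
  step 4: ref 3 -> FAULT, evict 1, frames=[3,5] (faults so far: 5)
  step 5: ref 4 -> FAULT, evict 5, frames=[3,4] (faults so far: 6)
  step 6: ref 5 -> FAULT, evict 3, frames=[5,4] (faults so far: 7)
  step 7: ref 4 -> HIT, frames=[5,4] (faults so far: 7)
  step 8: ref 4 -> HIT, frames=[5,4] (faults so far: 7)
  step 9: ref 3 -> FAULT, evict 4, frames=[5,3] (faults so far: 8)
  step 10: ref 6 -> FAULT, evict 5, frames=[6,3] (faults so far: 9)
  step 11: ref 4 -> FAULT, evict 3, frames=[6,4] (faults so far: 10)
  step 12: ref 6 -> HIT, frames=[6,4] (faults so far: 10)
  step 13: ref 6 -> HIT, frames=[6,4] (faults so far: 10)
  FIFO total faults: 10
--- LRU ---
  step 0: ref 7 -> FAULT, frames=[7,-] (faults so far: 1)
  step 1: ref 3 -> FAULT, frames=[7,3] (faults so far: 2)
  step 2: ref 1 -> FAULT, evict 7, frames=[1,3] (faults so far: 3)
  step 3: ref 5 -> FAULT, evict 3, frames=[1,5] (faults so far: 4)
  step 4: ref 3 -> FAULT, evict 1, frames=[3,5] (faults so far: 5)
  step 5: ref 4 -> FAULT, evict 5, frames=[3,4] (faults so far: 6)
  step 6: ref 5 -> FAULT, evict 3, frames=[5,4] (faults so far: 7)
  step 7: ref 4 -> HIT, frames=[5,4] (faults so far: 7)
  step 8: ref 4 -> HIT, frames=[5,4] (faults so far: 7)
  step 9: ref 3 -> FAULT, evict 5, frames=[3,4] (faults so far: 8)
  step 10: ref 6 -> FAULT, evict 4, frames=[3,6] (faults so far: 9)
  step 11: ref 4 -> FAULT, evict 3, frames=[4,6] (faults so far: 10)
  step 12: ref 6 -> HIT, frames=[4,6] (faults so far: 10)
  step 13: ref 6 -> HIT, frames=[4,6] (faults so far: 10)
  LRU total faults: 10
--- Optimal ---
  step 0: ref 7 -> FAULT, frames=[7,-] (faults so far: 1)
  step 1: ref 3 -> FAULT, frames=[7,3] (faults so far: 2)
  step 2: ref 1 -> FAULT, evict 7, frames=[1,3] (faults so far: 3)
  step 3: ref 5 -> FAULT, evict 1, frames=[5,3] (faults so far: 4)
  step 4: ref 3 -> HIT, frames=[5,3] (faults so far: 4)
  step 5: ref 4 -> FAULT, evict 3, frames=[5,4] (faults so far: 5)
  step 6: ref 5 -> HIT, frames=[5,4] (faults so far: 5)
  step 7: ref 4 -> HIT, frames=[5,4] (faults so far: 5)
  step 8: ref 4 -> HIT, frames=[5,4] (faults so far: 5)
  step 9: ref 3 -> FAULT, evict 5, frames=[3,4] (faults so far: 6)
  step 10: ref 6 -> FAULT, evict 3, frames=[6,4] (faults so far: 7)
  step 11: ref 4 -> HIT, frames=[6,4] (faults so far: 7)
  step 12: ref 6 -> HIT, frames=[6,4] (faults so far: 7)
  step 13: ref 6 -> HIT, frames=[6,4] (faults so far: 7)
  Optimal total faults: 7

Answer: 10 10 7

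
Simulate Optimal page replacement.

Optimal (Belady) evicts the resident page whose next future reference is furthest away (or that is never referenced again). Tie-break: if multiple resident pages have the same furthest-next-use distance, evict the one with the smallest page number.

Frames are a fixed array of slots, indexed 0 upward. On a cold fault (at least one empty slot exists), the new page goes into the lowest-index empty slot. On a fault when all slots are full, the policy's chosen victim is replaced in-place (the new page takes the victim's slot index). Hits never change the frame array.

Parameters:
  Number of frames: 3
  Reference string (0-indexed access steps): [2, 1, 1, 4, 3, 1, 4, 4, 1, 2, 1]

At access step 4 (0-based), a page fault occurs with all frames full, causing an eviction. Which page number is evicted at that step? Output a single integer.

Step 0: ref 2 -> FAULT, frames=[2,-,-]
Step 1: ref 1 -> FAULT, frames=[2,1,-]
Step 2: ref 1 -> HIT, frames=[2,1,-]
Step 3: ref 4 -> FAULT, frames=[2,1,4]
Step 4: ref 3 -> FAULT, evict 2, frames=[3,1,4]
At step 4: evicted page 2

Answer: 2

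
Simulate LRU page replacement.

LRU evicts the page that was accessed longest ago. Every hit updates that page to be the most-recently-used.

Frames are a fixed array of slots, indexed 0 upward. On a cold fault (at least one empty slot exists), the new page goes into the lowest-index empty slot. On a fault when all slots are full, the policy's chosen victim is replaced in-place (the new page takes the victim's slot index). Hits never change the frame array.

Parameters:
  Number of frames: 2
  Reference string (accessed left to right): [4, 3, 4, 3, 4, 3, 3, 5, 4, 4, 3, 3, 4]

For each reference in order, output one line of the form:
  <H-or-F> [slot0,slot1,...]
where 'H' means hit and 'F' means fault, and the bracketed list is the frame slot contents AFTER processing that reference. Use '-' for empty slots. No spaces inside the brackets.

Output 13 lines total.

F [4,-]
F [4,3]
H [4,3]
H [4,3]
H [4,3]
H [4,3]
H [4,3]
F [5,3]
F [5,4]
H [5,4]
F [3,4]
H [3,4]
H [3,4]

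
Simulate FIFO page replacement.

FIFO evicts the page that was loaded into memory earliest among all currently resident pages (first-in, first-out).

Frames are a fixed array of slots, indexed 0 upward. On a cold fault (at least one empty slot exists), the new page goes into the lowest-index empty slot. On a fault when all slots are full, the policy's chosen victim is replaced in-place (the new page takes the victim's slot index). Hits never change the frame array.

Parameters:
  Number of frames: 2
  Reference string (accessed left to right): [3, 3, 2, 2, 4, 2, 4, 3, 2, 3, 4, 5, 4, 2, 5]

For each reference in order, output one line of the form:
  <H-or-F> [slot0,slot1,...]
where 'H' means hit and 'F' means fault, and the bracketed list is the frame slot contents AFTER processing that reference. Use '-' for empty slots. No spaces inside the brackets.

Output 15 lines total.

F [3,-]
H [3,-]
F [3,2]
H [3,2]
F [4,2]
H [4,2]
H [4,2]
F [4,3]
F [2,3]
H [2,3]
F [2,4]
F [5,4]
H [5,4]
F [5,2]
H [5,2]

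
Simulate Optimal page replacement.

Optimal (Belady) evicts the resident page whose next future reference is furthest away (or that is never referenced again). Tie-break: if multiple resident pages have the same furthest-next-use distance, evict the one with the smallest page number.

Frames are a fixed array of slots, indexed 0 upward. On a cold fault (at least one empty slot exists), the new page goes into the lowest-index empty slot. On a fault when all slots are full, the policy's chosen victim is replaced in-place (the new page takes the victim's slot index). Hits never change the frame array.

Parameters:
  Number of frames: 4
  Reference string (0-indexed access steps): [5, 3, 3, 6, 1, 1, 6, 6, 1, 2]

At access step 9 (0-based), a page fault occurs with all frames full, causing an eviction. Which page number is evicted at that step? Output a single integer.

Step 0: ref 5 -> FAULT, frames=[5,-,-,-]
Step 1: ref 3 -> FAULT, frames=[5,3,-,-]
Step 2: ref 3 -> HIT, frames=[5,3,-,-]
Step 3: ref 6 -> FAULT, frames=[5,3,6,-]
Step 4: ref 1 -> FAULT, frames=[5,3,6,1]
Step 5: ref 1 -> HIT, frames=[5,3,6,1]
Step 6: ref 6 -> HIT, frames=[5,3,6,1]
Step 7: ref 6 -> HIT, frames=[5,3,6,1]
Step 8: ref 1 -> HIT, frames=[5,3,6,1]
Step 9: ref 2 -> FAULT, evict 1, frames=[5,3,6,2]
At step 9: evicted page 1

Answer: 1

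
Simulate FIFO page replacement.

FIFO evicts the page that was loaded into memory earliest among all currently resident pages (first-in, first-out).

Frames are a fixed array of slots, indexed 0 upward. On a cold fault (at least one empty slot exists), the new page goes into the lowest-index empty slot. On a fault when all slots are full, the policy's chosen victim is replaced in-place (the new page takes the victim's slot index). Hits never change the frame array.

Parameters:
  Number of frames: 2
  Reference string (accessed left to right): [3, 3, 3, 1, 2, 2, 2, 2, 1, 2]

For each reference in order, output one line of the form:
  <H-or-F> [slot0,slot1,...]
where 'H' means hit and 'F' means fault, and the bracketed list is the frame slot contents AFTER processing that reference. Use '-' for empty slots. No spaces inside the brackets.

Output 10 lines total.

F [3,-]
H [3,-]
H [3,-]
F [3,1]
F [2,1]
H [2,1]
H [2,1]
H [2,1]
H [2,1]
H [2,1]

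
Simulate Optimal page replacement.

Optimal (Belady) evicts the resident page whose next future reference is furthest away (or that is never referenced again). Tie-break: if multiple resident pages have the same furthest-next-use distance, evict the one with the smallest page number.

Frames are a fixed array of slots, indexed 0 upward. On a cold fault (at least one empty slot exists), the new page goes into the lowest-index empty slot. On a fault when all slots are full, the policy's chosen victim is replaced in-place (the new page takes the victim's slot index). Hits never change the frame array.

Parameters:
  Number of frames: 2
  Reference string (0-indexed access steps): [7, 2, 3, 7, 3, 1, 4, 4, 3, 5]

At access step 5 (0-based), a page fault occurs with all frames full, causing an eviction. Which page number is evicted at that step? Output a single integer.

Step 0: ref 7 -> FAULT, frames=[7,-]
Step 1: ref 2 -> FAULT, frames=[7,2]
Step 2: ref 3 -> FAULT, evict 2, frames=[7,3]
Step 3: ref 7 -> HIT, frames=[7,3]
Step 4: ref 3 -> HIT, frames=[7,3]
Step 5: ref 1 -> FAULT, evict 7, frames=[1,3]
At step 5: evicted page 7

Answer: 7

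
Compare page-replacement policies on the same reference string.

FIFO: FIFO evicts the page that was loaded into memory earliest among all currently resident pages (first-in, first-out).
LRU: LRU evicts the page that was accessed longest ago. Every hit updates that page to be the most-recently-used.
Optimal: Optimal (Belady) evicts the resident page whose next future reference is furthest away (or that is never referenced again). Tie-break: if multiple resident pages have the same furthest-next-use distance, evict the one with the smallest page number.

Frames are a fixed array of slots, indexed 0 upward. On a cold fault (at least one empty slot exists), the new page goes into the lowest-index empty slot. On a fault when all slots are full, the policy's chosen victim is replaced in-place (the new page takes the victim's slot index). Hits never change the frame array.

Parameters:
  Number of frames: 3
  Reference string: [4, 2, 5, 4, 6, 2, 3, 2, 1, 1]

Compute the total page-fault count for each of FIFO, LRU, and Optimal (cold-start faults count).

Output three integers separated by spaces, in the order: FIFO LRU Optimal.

Answer: 7 7 6

Derivation:
--- FIFO ---
  step 0: ref 4 -> FAULT, frames=[4,-,-] (faults so far: 1)
  step 1: ref 2 -> FAULT, frames=[4,2,-] (faults so far: 2)
  step 2: ref 5 -> FAULT, frames=[4,2,5] (faults so far: 3)
  step 3: ref 4 -> HIT, frames=[4,2,5] (faults so far: 3)
  step 4: ref 6 -> FAULT, evict 4, frames=[6,2,5] (faults so far: 4)
  step 5: ref 2 -> HIT, frames=[6,2,5] (faults so far: 4)
  step 6: ref 3 -> FAULT, evict 2, frames=[6,3,5] (faults so far: 5)
  step 7: ref 2 -> FAULT, evict 5, frames=[6,3,2] (faults so far: 6)
  step 8: ref 1 -> FAULT, evict 6, frames=[1,3,2] (faults so far: 7)
  step 9: ref 1 -> HIT, frames=[1,3,2] (faults so far: 7)
  FIFO total faults: 7
--- LRU ---
  step 0: ref 4 -> FAULT, frames=[4,-,-] (faults so far: 1)
  step 1: ref 2 -> FAULT, frames=[4,2,-] (faults so far: 2)
  step 2: ref 5 -> FAULT, frames=[4,2,5] (faults so far: 3)
  step 3: ref 4 -> HIT, frames=[4,2,5] (faults so far: 3)
  step 4: ref 6 -> FAULT, evict 2, frames=[4,6,5] (faults so far: 4)
  step 5: ref 2 -> FAULT, evict 5, frames=[4,6,2] (faults so far: 5)
  step 6: ref 3 -> FAULT, evict 4, frames=[3,6,2] (faults so far: 6)
  step 7: ref 2 -> HIT, frames=[3,6,2] (faults so far: 6)
  step 8: ref 1 -> FAULT, evict 6, frames=[3,1,2] (faults so far: 7)
  step 9: ref 1 -> HIT, frames=[3,1,2] (faults so far: 7)
  LRU total faults: 7
--- Optimal ---
  step 0: ref 4 -> FAULT, frames=[4,-,-] (faults so far: 1)
  step 1: ref 2 -> FAULT, frames=[4,2,-] (faults so far: 2)
  step 2: ref 5 -> FAULT, frames=[4,2,5] (faults so far: 3)
  step 3: ref 4 -> HIT, frames=[4,2,5] (faults so far: 3)
  step 4: ref 6 -> FAULT, evict 4, frames=[6,2,5] (faults so far: 4)
  step 5: ref 2 -> HIT, frames=[6,2,5] (faults so far: 4)
  step 6: ref 3 -> FAULT, evict 5, frames=[6,2,3] (faults so far: 5)
  step 7: ref 2 -> HIT, frames=[6,2,3] (faults so far: 5)
  step 8: ref 1 -> FAULT, evict 2, frames=[6,1,3] (faults so far: 6)
  step 9: ref 1 -> HIT, frames=[6,1,3] (faults so far: 6)
  Optimal total faults: 6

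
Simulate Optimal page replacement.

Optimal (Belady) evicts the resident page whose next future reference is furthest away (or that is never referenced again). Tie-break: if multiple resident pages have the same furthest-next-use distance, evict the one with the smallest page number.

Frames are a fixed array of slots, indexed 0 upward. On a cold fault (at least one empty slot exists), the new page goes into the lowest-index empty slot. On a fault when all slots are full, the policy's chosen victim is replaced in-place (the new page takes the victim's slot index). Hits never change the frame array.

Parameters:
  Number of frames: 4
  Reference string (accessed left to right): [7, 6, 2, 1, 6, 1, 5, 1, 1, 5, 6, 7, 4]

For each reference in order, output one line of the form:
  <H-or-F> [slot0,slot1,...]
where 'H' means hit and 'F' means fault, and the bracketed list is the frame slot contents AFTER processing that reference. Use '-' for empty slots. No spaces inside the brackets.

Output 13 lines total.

F [7,-,-,-]
F [7,6,-,-]
F [7,6,2,-]
F [7,6,2,1]
H [7,6,2,1]
H [7,6,2,1]
F [7,6,5,1]
H [7,6,5,1]
H [7,6,5,1]
H [7,6,5,1]
H [7,6,5,1]
H [7,6,5,1]
F [7,6,5,4]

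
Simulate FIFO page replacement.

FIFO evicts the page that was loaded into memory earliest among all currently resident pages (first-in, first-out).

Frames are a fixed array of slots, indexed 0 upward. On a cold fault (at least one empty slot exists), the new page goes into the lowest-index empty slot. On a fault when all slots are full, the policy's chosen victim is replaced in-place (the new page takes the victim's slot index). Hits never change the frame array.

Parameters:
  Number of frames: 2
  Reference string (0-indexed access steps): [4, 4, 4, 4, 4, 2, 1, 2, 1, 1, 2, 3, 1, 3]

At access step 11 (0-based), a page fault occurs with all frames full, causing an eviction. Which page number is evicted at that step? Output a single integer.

Answer: 2

Derivation:
Step 0: ref 4 -> FAULT, frames=[4,-]
Step 1: ref 4 -> HIT, frames=[4,-]
Step 2: ref 4 -> HIT, frames=[4,-]
Step 3: ref 4 -> HIT, frames=[4,-]
Step 4: ref 4 -> HIT, frames=[4,-]
Step 5: ref 2 -> FAULT, frames=[4,2]
Step 6: ref 1 -> FAULT, evict 4, frames=[1,2]
Step 7: ref 2 -> HIT, frames=[1,2]
Step 8: ref 1 -> HIT, frames=[1,2]
Step 9: ref 1 -> HIT, frames=[1,2]
Step 10: ref 2 -> HIT, frames=[1,2]
Step 11: ref 3 -> FAULT, evict 2, frames=[1,3]
At step 11: evicted page 2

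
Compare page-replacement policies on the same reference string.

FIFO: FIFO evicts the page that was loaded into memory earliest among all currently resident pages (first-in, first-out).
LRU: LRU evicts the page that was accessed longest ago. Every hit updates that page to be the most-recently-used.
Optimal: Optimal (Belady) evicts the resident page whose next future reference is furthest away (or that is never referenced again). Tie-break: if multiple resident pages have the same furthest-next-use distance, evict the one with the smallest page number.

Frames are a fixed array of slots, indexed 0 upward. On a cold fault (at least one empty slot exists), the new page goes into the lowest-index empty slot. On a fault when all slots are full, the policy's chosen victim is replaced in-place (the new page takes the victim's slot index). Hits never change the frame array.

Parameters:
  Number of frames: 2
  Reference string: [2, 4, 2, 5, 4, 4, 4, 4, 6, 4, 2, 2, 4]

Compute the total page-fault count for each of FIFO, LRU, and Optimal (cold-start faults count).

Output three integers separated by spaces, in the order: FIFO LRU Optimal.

Answer: 6 6 5

Derivation:
--- FIFO ---
  step 0: ref 2 -> FAULT, frames=[2,-] (faults so far: 1)
  step 1: ref 4 -> FAULT, frames=[2,4] (faults so far: 2)
  step 2: ref 2 -> HIT, frames=[2,4] (faults so far: 2)
  step 3: ref 5 -> FAULT, evict 2, frames=[5,4] (faults so far: 3)
  step 4: ref 4 -> HIT, frames=[5,4] (faults so far: 3)
  step 5: ref 4 -> HIT, frames=[5,4] (faults so far: 3)
  step 6: ref 4 -> HIT, frames=[5,4] (faults so far: 3)
  step 7: ref 4 -> HIT, frames=[5,4] (faults so far: 3)
  step 8: ref 6 -> FAULT, evict 4, frames=[5,6] (faults so far: 4)
  step 9: ref 4 -> FAULT, evict 5, frames=[4,6] (faults so far: 5)
  step 10: ref 2 -> FAULT, evict 6, frames=[4,2] (faults so far: 6)
  step 11: ref 2 -> HIT, frames=[4,2] (faults so far: 6)
  step 12: ref 4 -> HIT, frames=[4,2] (faults so far: 6)
  FIFO total faults: 6
--- LRU ---
  step 0: ref 2 -> FAULT, frames=[2,-] (faults so far: 1)
  step 1: ref 4 -> FAULT, frames=[2,4] (faults so far: 2)
  step 2: ref 2 -> HIT, frames=[2,4] (faults so far: 2)
  step 3: ref 5 -> FAULT, evict 4, frames=[2,5] (faults so far: 3)
  step 4: ref 4 -> FAULT, evict 2, frames=[4,5] (faults so far: 4)
  step 5: ref 4 -> HIT, frames=[4,5] (faults so far: 4)
  step 6: ref 4 -> HIT, frames=[4,5] (faults so far: 4)
  step 7: ref 4 -> HIT, frames=[4,5] (faults so far: 4)
  step 8: ref 6 -> FAULT, evict 5, frames=[4,6] (faults so far: 5)
  step 9: ref 4 -> HIT, frames=[4,6] (faults so far: 5)
  step 10: ref 2 -> FAULT, evict 6, frames=[4,2] (faults so far: 6)
  step 11: ref 2 -> HIT, frames=[4,2] (faults so far: 6)
  step 12: ref 4 -> HIT, frames=[4,2] (faults so far: 6)
  LRU total faults: 6
--- Optimal ---
  step 0: ref 2 -> FAULT, frames=[2,-] (faults so far: 1)
  step 1: ref 4 -> FAULT, frames=[2,4] (faults so far: 2)
  step 2: ref 2 -> HIT, frames=[2,4] (faults so far: 2)
  step 3: ref 5 -> FAULT, evict 2, frames=[5,4] (faults so far: 3)
  step 4: ref 4 -> HIT, frames=[5,4] (faults so far: 3)
  step 5: ref 4 -> HIT, frames=[5,4] (faults so far: 3)
  step 6: ref 4 -> HIT, frames=[5,4] (faults so far: 3)
  step 7: ref 4 -> HIT, frames=[5,4] (faults so far: 3)
  step 8: ref 6 -> FAULT, evict 5, frames=[6,4] (faults so far: 4)
  step 9: ref 4 -> HIT, frames=[6,4] (faults so far: 4)
  step 10: ref 2 -> FAULT, evict 6, frames=[2,4] (faults so far: 5)
  step 11: ref 2 -> HIT, frames=[2,4] (faults so far: 5)
  step 12: ref 4 -> HIT, frames=[2,4] (faults so far: 5)
  Optimal total faults: 5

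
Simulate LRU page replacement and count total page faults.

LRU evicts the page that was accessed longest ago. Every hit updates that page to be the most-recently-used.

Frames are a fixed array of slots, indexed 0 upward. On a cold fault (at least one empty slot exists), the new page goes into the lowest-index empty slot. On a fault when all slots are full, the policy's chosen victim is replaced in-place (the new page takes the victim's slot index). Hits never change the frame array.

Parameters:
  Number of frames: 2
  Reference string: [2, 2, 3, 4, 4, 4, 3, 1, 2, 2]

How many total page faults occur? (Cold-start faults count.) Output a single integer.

Step 0: ref 2 → FAULT, frames=[2,-]
Step 1: ref 2 → HIT, frames=[2,-]
Step 2: ref 3 → FAULT, frames=[2,3]
Step 3: ref 4 → FAULT (evict 2), frames=[4,3]
Step 4: ref 4 → HIT, frames=[4,3]
Step 5: ref 4 → HIT, frames=[4,3]
Step 6: ref 3 → HIT, frames=[4,3]
Step 7: ref 1 → FAULT (evict 4), frames=[1,3]
Step 8: ref 2 → FAULT (evict 3), frames=[1,2]
Step 9: ref 2 → HIT, frames=[1,2]
Total faults: 5

Answer: 5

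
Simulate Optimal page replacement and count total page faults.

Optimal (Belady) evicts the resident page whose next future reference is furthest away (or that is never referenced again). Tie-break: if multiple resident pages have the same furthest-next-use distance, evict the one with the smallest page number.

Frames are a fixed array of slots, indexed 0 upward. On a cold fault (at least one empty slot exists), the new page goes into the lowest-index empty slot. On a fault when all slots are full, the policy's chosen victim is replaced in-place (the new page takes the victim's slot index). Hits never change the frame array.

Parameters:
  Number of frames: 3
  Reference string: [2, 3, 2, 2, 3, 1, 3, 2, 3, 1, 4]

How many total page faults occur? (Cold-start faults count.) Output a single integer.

Answer: 4

Derivation:
Step 0: ref 2 → FAULT, frames=[2,-,-]
Step 1: ref 3 → FAULT, frames=[2,3,-]
Step 2: ref 2 → HIT, frames=[2,3,-]
Step 3: ref 2 → HIT, frames=[2,3,-]
Step 4: ref 3 → HIT, frames=[2,3,-]
Step 5: ref 1 → FAULT, frames=[2,3,1]
Step 6: ref 3 → HIT, frames=[2,3,1]
Step 7: ref 2 → HIT, frames=[2,3,1]
Step 8: ref 3 → HIT, frames=[2,3,1]
Step 9: ref 1 → HIT, frames=[2,3,1]
Step 10: ref 4 → FAULT (evict 1), frames=[2,3,4]
Total faults: 4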